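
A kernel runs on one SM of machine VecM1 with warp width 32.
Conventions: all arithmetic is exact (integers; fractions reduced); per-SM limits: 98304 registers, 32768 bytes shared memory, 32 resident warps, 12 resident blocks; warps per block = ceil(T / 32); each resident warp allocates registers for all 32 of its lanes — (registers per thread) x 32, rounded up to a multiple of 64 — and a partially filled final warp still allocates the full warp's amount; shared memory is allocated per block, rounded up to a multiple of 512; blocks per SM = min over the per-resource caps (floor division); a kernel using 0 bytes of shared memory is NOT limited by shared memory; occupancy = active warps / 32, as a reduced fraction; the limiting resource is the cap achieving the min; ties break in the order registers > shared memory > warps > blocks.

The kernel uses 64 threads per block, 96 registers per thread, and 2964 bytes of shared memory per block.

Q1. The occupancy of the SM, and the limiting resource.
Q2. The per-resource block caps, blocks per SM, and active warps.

Answer: occupancy 5/8, limited by shared memory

registers: 16 blocks
shared memory: 10 blocks
warps: 16 blocks
blocks: 12 blocks

Answer: 10 blocks, 20 active warps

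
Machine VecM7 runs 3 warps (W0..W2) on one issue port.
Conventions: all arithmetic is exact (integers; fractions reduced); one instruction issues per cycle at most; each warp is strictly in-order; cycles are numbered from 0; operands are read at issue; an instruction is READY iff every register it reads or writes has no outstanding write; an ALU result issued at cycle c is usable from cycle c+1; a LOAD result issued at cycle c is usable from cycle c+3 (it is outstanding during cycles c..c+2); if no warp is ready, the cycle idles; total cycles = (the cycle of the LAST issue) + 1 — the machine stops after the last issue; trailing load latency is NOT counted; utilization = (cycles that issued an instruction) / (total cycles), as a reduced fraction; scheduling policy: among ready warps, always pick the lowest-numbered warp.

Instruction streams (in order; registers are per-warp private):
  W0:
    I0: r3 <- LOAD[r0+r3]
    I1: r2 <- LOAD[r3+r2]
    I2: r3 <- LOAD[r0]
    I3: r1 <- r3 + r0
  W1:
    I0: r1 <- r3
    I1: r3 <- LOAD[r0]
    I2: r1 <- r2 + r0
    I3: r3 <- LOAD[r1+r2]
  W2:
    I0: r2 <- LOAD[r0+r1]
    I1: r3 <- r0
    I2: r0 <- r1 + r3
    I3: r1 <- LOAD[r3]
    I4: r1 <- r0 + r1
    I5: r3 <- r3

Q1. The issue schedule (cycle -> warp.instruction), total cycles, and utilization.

cycle 0: W0.I0
cycle 1: W1.I0
cycle 2: W1.I1
cycle 3: W0.I1
cycle 4: W0.I2
cycle 5: W1.I2
cycle 6: W1.I3
cycle 7: W0.I3
cycle 8: W2.I0
cycle 9: W2.I1
cycle 10: W2.I2
cycle 11: W2.I3
cycle 12: idle
cycle 13: idle
cycle 14: W2.I4
cycle 15: W2.I5

Answer: 16 cycles, utilization 7/8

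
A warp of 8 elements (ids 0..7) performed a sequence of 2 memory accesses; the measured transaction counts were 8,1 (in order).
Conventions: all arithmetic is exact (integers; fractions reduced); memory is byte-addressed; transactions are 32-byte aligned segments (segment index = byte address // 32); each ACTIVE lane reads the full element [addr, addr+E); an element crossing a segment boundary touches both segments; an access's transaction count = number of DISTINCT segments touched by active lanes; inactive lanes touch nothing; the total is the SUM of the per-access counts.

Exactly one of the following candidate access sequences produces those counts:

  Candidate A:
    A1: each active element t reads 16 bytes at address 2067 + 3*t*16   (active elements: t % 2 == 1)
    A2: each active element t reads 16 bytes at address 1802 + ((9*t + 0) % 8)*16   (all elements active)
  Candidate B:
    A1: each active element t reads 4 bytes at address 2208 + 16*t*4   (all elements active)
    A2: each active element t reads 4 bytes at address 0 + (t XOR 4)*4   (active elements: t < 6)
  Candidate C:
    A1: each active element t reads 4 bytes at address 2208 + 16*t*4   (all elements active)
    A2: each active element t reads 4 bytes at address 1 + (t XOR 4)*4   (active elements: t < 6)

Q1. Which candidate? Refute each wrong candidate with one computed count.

A: A1 gives 4 transactions, not 8
C: A2 gives 2 transactions, not 1
B: all counts match (8,1)

Answer: B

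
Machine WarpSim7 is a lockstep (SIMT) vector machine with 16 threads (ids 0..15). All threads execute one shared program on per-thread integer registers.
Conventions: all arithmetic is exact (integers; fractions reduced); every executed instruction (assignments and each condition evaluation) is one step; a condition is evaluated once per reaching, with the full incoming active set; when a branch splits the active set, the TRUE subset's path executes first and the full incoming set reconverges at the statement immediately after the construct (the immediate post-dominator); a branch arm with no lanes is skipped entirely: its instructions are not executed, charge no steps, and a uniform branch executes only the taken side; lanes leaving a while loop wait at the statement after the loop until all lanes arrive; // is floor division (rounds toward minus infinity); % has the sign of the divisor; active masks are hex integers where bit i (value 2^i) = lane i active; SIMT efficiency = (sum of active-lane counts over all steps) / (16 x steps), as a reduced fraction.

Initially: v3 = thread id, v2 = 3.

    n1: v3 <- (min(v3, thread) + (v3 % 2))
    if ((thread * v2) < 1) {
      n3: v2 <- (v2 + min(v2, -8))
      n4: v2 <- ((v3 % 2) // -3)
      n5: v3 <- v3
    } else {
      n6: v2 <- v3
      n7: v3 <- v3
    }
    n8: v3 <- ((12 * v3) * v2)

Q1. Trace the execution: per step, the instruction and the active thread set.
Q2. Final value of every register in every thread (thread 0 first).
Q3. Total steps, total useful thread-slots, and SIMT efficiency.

step 0: v3 <- (min(v3, thread) + (v3 % 2)) 0xffff
step 1: eval ((thread * v2) < 1)     0xffff
step 2: v2 <- (v2 + min(v2, -8))     0x0001
step 3: v2 <- ((v3 % 2) // -3)       0x0001
step 4: v3 <- v3                     0x0001
step 5: v2 <- v3                     0xfffe
step 6: v3 <- v3                     0xfffe
step 7: v3 <- ((12 * v3) * v2)       0xffff

Answer: 8 steps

v3: 0,48,48,192,192,432,432,768,768,1200,1200,1728,1728,2352,2352,3072
v2: 0,2,2,4,4,6,6,8,8,10,10,12,12,14,14,16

steps = 8; useful = 81; efficiency = 81/128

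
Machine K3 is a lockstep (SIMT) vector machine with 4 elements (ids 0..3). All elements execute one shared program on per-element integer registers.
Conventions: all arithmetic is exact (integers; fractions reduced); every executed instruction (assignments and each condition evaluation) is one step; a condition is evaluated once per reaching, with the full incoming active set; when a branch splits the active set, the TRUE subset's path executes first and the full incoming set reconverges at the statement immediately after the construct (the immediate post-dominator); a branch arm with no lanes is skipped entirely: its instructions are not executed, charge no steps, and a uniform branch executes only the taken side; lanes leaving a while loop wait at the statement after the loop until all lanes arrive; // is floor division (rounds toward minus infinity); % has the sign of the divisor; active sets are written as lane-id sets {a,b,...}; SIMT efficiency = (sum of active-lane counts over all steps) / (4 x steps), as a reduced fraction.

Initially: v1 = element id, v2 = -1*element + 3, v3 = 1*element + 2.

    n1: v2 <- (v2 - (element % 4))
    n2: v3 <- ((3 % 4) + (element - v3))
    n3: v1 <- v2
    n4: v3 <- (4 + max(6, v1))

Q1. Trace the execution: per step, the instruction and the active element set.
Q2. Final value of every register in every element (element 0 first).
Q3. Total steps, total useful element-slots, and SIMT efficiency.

step 0: v2 <- (v2 - (element % 4))   {0,1,2,3}
step 1: v3 <- ((3 % 4) + (element - v3)) {0,1,2,3}
step 2: v1 <- v2                     {0,1,2,3}
step 3: v3 <- (4 + max(6, v1))       {0,1,2,3}

Answer: 4 steps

v1: 3,1,-1,-3
v2: 3,1,-1,-3
v3: 10,10,10,10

steps = 4; useful = 16; efficiency = 16/16 = 1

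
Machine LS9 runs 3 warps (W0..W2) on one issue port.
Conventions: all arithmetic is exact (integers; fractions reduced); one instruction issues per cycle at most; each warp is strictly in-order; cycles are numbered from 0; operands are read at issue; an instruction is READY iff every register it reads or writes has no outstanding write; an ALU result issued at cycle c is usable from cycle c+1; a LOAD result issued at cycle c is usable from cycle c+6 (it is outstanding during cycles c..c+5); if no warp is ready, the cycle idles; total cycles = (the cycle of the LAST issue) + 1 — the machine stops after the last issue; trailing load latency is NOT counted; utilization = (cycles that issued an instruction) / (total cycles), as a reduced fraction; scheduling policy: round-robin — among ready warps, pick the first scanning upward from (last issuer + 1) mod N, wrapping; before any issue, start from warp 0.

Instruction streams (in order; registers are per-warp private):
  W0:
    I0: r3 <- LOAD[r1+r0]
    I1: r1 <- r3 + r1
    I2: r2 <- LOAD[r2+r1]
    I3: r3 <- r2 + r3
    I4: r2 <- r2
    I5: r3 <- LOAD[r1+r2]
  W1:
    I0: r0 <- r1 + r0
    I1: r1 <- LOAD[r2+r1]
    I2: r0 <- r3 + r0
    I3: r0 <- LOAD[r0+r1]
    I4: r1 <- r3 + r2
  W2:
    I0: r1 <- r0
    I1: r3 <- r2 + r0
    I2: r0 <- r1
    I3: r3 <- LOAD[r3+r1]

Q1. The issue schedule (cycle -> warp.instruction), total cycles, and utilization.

cycle 0: W0.I0
cycle 1: W1.I0
cycle 2: W2.I0
cycle 3: W1.I1
cycle 4: W2.I1
cycle 5: W1.I2
cycle 6: W2.I2
cycle 7: W0.I1
cycle 8: W2.I3
cycle 9: W0.I2
cycle 10: W1.I3
cycle 11: W1.I4
cycle 12: idle
cycle 13: idle
cycle 14: idle
cycle 15: W0.I3
cycle 16: W0.I4
cycle 17: W0.I5

Answer: 18 cycles, utilization 5/6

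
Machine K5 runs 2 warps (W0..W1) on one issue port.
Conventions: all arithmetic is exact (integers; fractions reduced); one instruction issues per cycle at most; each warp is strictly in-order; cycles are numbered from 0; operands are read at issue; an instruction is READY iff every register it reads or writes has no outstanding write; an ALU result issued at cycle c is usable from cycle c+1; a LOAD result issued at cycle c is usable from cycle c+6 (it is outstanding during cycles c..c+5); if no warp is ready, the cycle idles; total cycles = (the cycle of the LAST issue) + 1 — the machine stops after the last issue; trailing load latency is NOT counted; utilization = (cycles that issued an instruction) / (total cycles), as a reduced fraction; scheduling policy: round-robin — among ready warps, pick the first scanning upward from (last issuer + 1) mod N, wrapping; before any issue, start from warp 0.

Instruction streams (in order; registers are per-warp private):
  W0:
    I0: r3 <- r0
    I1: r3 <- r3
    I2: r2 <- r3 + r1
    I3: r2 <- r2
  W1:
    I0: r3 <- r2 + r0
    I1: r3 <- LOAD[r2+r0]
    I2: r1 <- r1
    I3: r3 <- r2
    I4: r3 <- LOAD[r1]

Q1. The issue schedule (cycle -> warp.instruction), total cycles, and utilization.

cycle 0: W0.I0
cycle 1: W1.I0
cycle 2: W0.I1
cycle 3: W1.I1
cycle 4: W0.I2
cycle 5: W1.I2
cycle 6: W0.I3
cycle 7: idle
cycle 8: idle
cycle 9: W1.I3
cycle 10: W1.I4

Answer: 11 cycles, utilization 9/11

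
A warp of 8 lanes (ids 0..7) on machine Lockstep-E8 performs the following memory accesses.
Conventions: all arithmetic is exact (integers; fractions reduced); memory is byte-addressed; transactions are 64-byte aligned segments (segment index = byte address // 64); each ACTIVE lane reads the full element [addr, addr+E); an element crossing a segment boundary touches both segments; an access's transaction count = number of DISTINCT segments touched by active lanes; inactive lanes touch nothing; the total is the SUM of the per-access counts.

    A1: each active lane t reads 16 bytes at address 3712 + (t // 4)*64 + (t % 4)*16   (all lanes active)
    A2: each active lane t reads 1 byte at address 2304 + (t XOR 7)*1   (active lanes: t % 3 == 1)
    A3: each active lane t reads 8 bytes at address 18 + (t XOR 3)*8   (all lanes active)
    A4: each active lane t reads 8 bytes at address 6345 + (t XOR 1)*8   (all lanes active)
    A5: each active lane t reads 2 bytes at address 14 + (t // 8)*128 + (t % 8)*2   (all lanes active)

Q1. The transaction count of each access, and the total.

A1: 2 transactions
A2: 1 transaction
A3: 2 transactions
A4: 2 transactions
A5: 1 transaction

Answer: 2,1,2,2,1; total 8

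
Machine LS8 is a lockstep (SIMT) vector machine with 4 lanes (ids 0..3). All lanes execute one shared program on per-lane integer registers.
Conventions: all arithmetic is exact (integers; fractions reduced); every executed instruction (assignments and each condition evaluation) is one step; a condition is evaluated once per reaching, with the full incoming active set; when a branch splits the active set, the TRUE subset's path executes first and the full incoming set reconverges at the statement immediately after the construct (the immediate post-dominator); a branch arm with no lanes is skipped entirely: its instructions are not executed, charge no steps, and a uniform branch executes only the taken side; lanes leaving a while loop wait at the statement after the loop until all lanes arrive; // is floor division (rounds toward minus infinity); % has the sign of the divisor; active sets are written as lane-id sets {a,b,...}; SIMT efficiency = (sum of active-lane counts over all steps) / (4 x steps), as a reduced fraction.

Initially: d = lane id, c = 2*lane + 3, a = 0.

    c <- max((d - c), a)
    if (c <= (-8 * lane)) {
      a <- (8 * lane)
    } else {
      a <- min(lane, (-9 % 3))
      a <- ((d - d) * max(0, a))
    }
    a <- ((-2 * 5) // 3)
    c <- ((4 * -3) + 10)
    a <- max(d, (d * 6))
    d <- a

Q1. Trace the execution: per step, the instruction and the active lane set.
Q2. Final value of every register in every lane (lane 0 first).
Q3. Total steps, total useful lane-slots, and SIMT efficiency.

step 0: c <- max((d - c), a)         {0,1,2,3}
step 1: eval (c <= (-8 * lane))      {0,1,2,3}
step 2: a <- (8 * lane)              {0}
step 3: a <- min(lane, (-9 % 3))     {1,2,3}
step 4: a <- ((d - d) * max(0, a))   {1,2,3}
step 5: a <- ((-2 * 5) // 3)         {0,1,2,3}
step 6: c <- ((4 * -3) + 10)         {0,1,2,3}
step 7: a <- max(d, (d * 6))         {0,1,2,3}
step 8: d <- a                       {0,1,2,3}

Answer: 9 steps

d: 0,6,12,18
c: -2,-2,-2,-2
a: 0,6,12,18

steps = 9; useful = 31; efficiency = 31/36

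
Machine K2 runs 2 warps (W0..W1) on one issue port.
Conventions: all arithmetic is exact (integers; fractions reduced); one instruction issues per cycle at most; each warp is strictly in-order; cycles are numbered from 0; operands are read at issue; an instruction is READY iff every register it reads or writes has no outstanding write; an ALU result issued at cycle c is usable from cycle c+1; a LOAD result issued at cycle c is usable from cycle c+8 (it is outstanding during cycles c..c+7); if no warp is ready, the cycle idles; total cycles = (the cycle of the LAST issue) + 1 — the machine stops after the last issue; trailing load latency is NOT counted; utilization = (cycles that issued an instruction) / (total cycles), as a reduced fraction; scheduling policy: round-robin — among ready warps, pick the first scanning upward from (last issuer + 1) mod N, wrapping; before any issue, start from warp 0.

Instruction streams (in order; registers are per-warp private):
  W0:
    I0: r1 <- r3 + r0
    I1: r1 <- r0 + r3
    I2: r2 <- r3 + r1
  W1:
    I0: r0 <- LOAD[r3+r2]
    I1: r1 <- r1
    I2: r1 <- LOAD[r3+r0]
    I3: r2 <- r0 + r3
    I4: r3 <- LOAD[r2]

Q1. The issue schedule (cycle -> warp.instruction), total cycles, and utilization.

cycle 0: W0.I0
cycle 1: W1.I0
cycle 2: W0.I1
cycle 3: W1.I1
cycle 4: W0.I2
cycle 5: idle
cycle 6: idle
cycle 7: idle
cycle 8: idle
cycle 9: W1.I2
cycle 10: W1.I3
cycle 11: W1.I4

Answer: 12 cycles, utilization 2/3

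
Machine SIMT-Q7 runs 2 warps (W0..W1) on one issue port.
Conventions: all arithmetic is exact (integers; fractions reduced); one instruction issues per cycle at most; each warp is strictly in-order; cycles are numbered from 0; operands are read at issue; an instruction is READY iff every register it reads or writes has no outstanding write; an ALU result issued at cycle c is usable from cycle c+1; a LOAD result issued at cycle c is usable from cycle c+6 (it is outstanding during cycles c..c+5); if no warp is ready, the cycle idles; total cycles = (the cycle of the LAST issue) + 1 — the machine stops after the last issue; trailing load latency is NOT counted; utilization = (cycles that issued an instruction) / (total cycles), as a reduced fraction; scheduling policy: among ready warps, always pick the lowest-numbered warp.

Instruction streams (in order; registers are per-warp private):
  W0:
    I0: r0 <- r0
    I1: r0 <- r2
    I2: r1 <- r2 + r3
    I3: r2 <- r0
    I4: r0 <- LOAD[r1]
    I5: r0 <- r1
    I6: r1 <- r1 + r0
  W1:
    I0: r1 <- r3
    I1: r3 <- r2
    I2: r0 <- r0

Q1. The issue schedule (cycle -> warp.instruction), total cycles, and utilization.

cycle 0: W0.I0
cycle 1: W0.I1
cycle 2: W0.I2
cycle 3: W0.I3
cycle 4: W0.I4
cycle 5: W1.I0
cycle 6: W1.I1
cycle 7: W1.I2
cycle 8: idle
cycle 9: idle
cycle 10: W0.I5
cycle 11: W0.I6

Answer: 12 cycles, utilization 5/6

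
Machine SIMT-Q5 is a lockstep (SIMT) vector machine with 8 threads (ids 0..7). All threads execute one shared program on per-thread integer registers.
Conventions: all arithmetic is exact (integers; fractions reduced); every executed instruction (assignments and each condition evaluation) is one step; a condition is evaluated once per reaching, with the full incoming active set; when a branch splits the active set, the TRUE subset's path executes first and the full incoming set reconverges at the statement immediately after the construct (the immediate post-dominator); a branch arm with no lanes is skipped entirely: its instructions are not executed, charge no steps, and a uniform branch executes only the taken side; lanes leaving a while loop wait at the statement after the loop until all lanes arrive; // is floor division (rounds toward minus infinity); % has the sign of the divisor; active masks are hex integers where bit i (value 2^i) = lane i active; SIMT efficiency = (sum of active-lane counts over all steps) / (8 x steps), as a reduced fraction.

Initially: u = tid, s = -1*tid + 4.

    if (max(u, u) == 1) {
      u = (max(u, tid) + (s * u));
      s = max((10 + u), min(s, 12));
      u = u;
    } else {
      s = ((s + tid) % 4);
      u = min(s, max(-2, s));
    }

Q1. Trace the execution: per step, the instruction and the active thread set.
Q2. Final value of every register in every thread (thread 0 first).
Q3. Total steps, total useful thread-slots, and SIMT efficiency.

step 0: eval (max(u, u) == 1)        0xff
step 1: u <- (max(u, tid) + (s * u)) 0x02
step 2: s <- max((10 + u), min(s, 12)) 0x02
step 3: u <- u                       0x02
step 4: s <- ((s + tid) % 4)         0xfd
step 5: u <- min(s, max(-2, s))      0xfd

Answer: 6 steps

u: 0,4,0,0,0,0,0,0
s: 0,14,0,0,0,0,0,0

steps = 6; useful = 25; efficiency = 25/48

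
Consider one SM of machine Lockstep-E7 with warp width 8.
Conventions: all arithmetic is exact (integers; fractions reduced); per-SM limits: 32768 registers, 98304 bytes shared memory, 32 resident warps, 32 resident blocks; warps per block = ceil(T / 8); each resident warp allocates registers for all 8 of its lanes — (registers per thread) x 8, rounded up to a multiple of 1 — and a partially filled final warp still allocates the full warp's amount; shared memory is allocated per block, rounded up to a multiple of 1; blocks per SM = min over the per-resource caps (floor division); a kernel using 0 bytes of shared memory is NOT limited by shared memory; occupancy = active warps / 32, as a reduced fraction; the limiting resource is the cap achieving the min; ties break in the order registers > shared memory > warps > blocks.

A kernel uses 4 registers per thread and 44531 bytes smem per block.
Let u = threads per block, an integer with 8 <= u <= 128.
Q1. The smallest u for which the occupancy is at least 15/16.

Answer: u = 113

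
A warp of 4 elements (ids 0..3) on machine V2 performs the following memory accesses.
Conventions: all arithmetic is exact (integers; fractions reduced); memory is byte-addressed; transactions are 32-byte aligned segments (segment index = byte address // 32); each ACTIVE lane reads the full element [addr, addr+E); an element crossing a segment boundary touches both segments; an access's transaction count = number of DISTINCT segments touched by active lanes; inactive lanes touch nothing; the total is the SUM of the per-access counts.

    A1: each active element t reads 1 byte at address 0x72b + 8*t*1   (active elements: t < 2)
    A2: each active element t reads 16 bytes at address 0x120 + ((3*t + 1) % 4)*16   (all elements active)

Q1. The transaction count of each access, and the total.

A1: 1 transaction
A2: 2 transactions

Answer: 1,2; total 3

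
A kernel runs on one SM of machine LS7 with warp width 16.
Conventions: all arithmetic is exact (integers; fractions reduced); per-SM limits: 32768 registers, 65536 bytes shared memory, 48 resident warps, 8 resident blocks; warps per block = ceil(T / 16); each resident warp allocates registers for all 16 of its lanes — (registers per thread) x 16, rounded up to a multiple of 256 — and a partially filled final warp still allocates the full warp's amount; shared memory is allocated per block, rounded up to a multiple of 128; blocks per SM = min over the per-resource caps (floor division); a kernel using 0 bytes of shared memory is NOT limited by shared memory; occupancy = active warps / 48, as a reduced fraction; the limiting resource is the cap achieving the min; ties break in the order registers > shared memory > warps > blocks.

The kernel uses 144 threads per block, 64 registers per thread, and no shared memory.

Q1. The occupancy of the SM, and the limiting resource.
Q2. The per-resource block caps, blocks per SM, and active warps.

Answer: occupancy 9/16, limited by registers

registers: 3 blocks
shared memory: no limit (kernel uses none)
warps: 5 blocks
blocks: 8 blocks

Answer: 3 blocks, 27 active warps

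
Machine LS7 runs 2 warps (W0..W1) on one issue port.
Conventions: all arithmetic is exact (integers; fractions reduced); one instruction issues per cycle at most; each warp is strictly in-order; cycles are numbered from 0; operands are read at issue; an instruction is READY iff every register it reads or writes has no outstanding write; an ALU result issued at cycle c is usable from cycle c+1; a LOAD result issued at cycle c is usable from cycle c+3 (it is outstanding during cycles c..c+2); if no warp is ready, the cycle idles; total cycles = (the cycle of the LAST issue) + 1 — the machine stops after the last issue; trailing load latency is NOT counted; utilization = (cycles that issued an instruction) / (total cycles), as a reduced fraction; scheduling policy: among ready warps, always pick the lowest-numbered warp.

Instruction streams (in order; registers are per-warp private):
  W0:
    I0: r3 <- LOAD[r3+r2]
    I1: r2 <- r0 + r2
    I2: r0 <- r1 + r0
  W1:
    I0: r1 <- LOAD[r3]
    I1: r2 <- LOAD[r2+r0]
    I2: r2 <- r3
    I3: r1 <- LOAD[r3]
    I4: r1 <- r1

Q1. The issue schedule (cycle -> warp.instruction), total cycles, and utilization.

cycle 0: W0.I0
cycle 1: W0.I1
cycle 2: W0.I2
cycle 3: W1.I0
cycle 4: W1.I1
cycle 5: idle
cycle 6: idle
cycle 7: W1.I2
cycle 8: W1.I3
cycle 9: idle
cycle 10: idle
cycle 11: W1.I4

Answer: 12 cycles, utilization 2/3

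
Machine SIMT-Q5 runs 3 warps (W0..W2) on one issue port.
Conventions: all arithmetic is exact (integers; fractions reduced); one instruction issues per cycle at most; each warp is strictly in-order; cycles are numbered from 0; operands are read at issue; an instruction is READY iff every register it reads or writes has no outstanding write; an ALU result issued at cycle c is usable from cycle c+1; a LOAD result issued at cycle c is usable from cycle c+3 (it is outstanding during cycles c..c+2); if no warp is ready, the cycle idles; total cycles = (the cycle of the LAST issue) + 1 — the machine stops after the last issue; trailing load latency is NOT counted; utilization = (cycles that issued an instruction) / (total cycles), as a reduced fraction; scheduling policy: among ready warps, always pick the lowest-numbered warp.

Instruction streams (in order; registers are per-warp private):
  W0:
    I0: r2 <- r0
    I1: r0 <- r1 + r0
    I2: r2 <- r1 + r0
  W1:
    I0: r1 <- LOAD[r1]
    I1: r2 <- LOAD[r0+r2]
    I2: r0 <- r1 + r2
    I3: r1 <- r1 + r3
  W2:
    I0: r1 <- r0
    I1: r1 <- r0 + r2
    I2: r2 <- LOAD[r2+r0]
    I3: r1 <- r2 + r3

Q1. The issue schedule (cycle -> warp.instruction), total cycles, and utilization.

cycle 0: W0.I0
cycle 1: W0.I1
cycle 2: W0.I2
cycle 3: W1.I0
cycle 4: W1.I1
cycle 5: W2.I0
cycle 6: W2.I1
cycle 7: W1.I2
cycle 8: W1.I3
cycle 9: W2.I2
cycle 10: idle
cycle 11: idle
cycle 12: W2.I3

Answer: 13 cycles, utilization 11/13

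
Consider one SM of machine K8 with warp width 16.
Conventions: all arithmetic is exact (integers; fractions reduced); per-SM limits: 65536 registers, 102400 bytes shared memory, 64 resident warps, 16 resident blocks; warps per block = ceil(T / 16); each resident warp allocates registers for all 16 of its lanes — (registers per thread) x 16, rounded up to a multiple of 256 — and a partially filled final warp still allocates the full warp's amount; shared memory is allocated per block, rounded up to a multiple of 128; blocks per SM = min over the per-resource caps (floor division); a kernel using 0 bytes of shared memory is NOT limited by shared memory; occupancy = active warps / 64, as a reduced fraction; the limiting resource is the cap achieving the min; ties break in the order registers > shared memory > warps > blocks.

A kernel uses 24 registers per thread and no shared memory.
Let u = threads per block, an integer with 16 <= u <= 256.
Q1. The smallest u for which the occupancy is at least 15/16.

Answer: u = 49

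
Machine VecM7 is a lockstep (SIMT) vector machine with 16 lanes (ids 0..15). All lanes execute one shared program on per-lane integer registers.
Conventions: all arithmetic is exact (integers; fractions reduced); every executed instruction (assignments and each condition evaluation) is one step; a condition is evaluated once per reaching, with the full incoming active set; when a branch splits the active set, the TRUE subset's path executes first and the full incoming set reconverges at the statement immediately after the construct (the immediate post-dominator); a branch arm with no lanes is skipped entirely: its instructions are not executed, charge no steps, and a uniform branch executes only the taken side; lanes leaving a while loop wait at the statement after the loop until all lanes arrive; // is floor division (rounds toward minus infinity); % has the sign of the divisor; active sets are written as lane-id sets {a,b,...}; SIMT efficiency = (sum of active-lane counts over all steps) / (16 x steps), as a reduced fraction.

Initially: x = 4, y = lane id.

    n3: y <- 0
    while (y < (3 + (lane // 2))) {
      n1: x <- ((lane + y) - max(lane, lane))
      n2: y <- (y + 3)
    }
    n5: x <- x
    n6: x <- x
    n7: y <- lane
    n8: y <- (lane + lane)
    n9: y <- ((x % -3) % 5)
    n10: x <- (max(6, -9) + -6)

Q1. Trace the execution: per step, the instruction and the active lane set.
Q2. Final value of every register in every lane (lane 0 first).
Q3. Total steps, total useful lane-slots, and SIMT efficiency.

step 0: y <- 0                       {0,1,2,3,4,5,6,7,8,9,10,11,12,13,14,15}
step 1: eval (y < (3 + (lane // 2))) {0,1,2,3,4,5,6,7,8,9,10,11,12,13,14,15}
step 2: x <- ((lane + y) - max(lane, lane)) {0,1,2,3,4,5,6,7,8,9,10,11,12,13,14,15}
step 3: y <- (y + 3)                 {0,1,2,3,4,5,6,7,8,9,10,11,12,13,14,15}
step 4: eval (y < (3 + (lane // 2))) {0,1,2,3,4,5,6,7,8,9,10,11,12,13,14,15}
step 5: x <- ((lane + y) - max(lane, lane)) {2,3,4,5,6,7,8,9,10,11,12,13,14,15}
step 6: y <- (y + 3)                 {2,3,4,5,6,7,8,9,10,11,12,13,14,15}
step 7: eval (y < (3 + (lane // 2))) {2,3,4,5,6,7,8,9,10,11,12,13,14,15}
step 8: x <- ((lane + y) - max(lane, lane)) {8,9,10,11,12,13,14,15}
step 9: y <- (y + 3)                 {8,9,10,11,12,13,14,15}
step 10: eval (y < (3 + (lane // 2))) {8,9,10,11,12,13,14,15}
step 11: x <- ((lane + y) - max(lane, lane)) {14,15}
step 12: y <- (y + 3)                 {14,15}
step 13: eval (y < (3 + (lane // 2))) {14,15}
step 14: x <- x                       {0,1,2,3,4,5,6,7,8,9,10,11,12,13,14,15}
step 15: x <- x                       {0,1,2,3,4,5,6,7,8,9,10,11,12,13,14,15}
step 16: y <- lane                    {0,1,2,3,4,5,6,7,8,9,10,11,12,13,14,15}
step 17: y <- (lane + lane)           {0,1,2,3,4,5,6,7,8,9,10,11,12,13,14,15}
step 18: y <- ((x % -3) % 5)          {0,1,2,3,4,5,6,7,8,9,10,11,12,13,14,15}
step 19: x <- (max(6, -9) + -6)       {0,1,2,3,4,5,6,7,8,9,10,11,12,13,14,15}

Answer: 20 steps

x: 0,0,0,0,0,0,0,0,0,0,0,0,0,0,0,0
y: 0,0,0,0,0,0,0,0,0,0,0,0,0,0,0,0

steps = 20; useful = 248; efficiency = 248/320 = 31/40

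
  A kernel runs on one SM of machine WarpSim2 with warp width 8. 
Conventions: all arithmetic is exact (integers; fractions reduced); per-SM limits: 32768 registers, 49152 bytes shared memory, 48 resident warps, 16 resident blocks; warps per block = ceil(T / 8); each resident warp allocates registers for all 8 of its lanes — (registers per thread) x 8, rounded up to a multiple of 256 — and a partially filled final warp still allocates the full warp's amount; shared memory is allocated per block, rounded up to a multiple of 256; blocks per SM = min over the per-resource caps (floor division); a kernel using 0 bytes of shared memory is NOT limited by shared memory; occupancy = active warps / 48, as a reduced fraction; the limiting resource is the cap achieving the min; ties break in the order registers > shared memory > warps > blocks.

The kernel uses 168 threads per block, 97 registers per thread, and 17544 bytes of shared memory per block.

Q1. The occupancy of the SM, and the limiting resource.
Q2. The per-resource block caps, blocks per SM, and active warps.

Answer: occupancy 7/16, limited by registers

registers: 1 block
shared memory: 2 blocks
warps: 2 blocks
blocks: 16 blocks

Answer: 1 block, 21 active warps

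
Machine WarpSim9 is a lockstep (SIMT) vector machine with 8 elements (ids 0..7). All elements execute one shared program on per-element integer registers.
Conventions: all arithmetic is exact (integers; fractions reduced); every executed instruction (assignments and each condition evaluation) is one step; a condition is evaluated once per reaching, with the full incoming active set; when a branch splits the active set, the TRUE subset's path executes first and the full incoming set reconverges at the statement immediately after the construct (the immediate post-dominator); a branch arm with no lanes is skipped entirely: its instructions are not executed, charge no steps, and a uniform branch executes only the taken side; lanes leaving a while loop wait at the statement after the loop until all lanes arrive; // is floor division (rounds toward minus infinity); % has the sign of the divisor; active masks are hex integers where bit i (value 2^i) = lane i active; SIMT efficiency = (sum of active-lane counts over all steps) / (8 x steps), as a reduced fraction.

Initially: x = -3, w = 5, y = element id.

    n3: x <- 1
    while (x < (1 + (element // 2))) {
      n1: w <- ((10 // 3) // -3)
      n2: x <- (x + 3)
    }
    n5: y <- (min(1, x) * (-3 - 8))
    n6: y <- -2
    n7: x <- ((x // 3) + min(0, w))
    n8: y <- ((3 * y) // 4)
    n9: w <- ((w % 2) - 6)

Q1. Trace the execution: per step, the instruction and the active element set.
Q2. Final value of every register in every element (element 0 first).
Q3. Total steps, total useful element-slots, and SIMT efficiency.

step 0: x <- 1                       0xff
step 1: eval (x < (1 + (element // 2))) 0xff
step 2: w <- ((10 // 3) // -3)       0xfc
step 3: x <- (x + 3)                 0xfc
step 4: eval (x < (1 + (element // 2))) 0xfc
step 5: y <- (min(1, x) * (-3 - 8))  0xff
step 6: y <- -2                      0xff
step 7: x <- ((x // 3) + min(0, w))  0xff
step 8: y <- ((3 * y) // 4)          0xff
step 9: w <- ((w % 2) - 6)           0xff

Answer: 10 steps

x: 0,0,0,0,0,0,0,0
w: -5,-5,-5,-5,-5,-5,-5,-5
y: -2,-2,-2,-2,-2,-2,-2,-2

steps = 10; useful = 74; efficiency = 74/80 = 37/40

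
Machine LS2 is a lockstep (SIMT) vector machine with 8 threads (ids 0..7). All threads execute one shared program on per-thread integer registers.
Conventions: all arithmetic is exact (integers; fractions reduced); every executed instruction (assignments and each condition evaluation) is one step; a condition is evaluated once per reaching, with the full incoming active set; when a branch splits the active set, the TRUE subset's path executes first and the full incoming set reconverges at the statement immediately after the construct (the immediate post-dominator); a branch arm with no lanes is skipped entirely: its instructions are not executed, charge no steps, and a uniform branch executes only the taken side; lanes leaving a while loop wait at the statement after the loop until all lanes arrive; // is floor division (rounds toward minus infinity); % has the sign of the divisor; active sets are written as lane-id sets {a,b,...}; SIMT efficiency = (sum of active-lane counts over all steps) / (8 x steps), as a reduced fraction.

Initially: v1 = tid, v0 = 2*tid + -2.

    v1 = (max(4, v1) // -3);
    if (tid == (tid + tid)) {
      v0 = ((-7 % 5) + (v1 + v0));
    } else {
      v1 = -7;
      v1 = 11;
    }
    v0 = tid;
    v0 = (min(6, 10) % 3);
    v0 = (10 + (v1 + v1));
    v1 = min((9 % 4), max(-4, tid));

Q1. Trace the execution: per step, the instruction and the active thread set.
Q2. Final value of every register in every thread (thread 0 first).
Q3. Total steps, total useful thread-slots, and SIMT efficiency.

step 0: v1 <- (max(4, v1) // -3)     {0,1,2,3,4,5,6,7}
step 1: eval (tid == (tid + tid))    {0,1,2,3,4,5,6,7}
step 2: v0 <- ((-7 % 5) + (v1 + v0)) {0}
step 3: v1 <- -7                     {1,2,3,4,5,6,7}
step 4: v1 <- 11                     {1,2,3,4,5,6,7}
step 5: v0 <- tid                    {0,1,2,3,4,5,6,7}
step 6: v0 <- (min(6, 10) % 3)       {0,1,2,3,4,5,6,7}
step 7: v0 <- (10 + (v1 + v1))       {0,1,2,3,4,5,6,7}
step 8: v1 <- min((9 % 4), max(-4, tid)) {0,1,2,3,4,5,6,7}

Answer: 9 steps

v1: 0,1,1,1,1,1,1,1
v0: 6,32,32,32,32,32,32,32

steps = 9; useful = 63; efficiency = 63/72 = 7/8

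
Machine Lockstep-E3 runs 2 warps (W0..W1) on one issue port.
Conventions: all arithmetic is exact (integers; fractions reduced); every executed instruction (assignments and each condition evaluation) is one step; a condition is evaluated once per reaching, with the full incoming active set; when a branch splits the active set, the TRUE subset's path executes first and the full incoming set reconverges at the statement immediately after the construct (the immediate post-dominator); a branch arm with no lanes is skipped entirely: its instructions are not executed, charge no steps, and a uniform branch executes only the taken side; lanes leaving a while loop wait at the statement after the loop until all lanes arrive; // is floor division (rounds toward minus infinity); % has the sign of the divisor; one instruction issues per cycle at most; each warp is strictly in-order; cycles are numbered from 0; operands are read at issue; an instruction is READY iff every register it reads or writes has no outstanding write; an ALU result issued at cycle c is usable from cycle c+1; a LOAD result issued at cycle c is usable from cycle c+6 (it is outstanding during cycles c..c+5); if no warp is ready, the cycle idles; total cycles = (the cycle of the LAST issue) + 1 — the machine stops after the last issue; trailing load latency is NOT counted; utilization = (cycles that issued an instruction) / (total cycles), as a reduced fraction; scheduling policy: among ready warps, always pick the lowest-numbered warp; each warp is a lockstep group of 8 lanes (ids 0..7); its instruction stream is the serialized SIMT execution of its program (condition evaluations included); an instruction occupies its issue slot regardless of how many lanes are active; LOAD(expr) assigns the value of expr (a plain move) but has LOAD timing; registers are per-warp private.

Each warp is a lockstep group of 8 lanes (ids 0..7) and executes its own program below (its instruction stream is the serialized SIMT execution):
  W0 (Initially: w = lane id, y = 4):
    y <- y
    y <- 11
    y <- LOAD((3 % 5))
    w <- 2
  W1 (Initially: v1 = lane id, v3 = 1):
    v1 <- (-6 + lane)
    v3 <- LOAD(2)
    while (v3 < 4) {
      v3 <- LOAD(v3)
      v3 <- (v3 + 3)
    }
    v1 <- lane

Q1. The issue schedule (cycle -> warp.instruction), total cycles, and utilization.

cycle 0: W0.I0
cycle 1: W0.I1
cycle 2: W0.I2
cycle 3: W0.I3
cycle 4: W1.I0
cycle 5: W1.I1
cycle 6: idle
cycle 7: idle
cycle 8: idle
cycle 9: idle
cycle 10: idle
cycle 11: W1.I2
cycle 12: W1.I3
cycle 13: idle
cycle 14: idle
cycle 15: idle
cycle 16: idle
cycle 17: idle
cycle 18: W1.I4
cycle 19: W1.I5
cycle 20: W1.I6

Answer: 21 cycles, utilization 11/21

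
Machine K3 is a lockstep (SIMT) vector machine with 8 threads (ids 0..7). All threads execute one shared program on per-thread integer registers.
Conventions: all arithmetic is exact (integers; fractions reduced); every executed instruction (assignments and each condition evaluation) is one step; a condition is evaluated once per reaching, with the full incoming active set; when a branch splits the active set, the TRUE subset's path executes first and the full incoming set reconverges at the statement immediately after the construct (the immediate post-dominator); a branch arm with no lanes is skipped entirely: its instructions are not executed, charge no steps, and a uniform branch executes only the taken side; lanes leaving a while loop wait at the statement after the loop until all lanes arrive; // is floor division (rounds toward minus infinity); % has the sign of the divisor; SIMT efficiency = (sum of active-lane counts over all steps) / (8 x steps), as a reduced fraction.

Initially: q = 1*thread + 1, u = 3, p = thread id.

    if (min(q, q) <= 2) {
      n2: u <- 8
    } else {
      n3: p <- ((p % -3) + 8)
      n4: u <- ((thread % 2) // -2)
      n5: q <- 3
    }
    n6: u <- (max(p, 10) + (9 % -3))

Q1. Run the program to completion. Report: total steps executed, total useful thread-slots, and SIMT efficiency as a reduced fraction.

Answer: 6 steps, 36 useful, 3/4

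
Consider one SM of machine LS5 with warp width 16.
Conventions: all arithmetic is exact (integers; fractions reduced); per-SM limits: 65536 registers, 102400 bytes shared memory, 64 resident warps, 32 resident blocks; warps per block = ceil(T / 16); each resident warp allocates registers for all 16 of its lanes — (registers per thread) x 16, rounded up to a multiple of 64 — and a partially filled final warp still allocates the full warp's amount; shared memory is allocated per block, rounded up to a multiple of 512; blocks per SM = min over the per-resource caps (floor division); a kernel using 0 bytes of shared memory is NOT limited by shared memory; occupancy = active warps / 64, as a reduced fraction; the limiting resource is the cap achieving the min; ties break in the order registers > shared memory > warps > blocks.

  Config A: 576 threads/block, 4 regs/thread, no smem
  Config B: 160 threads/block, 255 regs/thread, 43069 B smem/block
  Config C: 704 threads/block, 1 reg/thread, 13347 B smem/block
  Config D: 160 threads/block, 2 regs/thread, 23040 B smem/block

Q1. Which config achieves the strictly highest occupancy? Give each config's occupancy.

occupancies: A 9/16, B 5/32, C 11/16, D 5/8

Answer: C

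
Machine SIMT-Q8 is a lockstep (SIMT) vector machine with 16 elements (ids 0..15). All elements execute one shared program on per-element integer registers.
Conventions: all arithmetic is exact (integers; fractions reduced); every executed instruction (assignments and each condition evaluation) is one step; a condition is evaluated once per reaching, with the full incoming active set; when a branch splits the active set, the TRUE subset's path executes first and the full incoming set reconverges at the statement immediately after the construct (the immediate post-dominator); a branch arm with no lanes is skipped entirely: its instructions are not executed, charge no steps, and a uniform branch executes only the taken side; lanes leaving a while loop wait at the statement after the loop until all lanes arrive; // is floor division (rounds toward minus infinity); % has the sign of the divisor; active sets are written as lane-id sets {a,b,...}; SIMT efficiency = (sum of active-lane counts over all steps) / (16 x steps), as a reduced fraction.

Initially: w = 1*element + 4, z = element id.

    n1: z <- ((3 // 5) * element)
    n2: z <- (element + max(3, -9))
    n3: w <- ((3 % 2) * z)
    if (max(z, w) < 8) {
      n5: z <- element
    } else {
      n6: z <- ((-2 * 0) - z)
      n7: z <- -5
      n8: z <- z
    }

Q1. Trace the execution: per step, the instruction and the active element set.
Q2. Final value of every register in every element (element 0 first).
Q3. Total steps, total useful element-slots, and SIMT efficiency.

step 0: z <- ((3 // 5) * element)    {0,1,2,3,4,5,6,7,8,9,10,11,12,13,14,15}
step 1: z <- (element + max(3, -9))  {0,1,2,3,4,5,6,7,8,9,10,11,12,13,14,15}
step 2: w <- ((3 % 2) * z)           {0,1,2,3,4,5,6,7,8,9,10,11,12,13,14,15}
step 3: eval (max(z, w) < 8)         {0,1,2,3,4,5,6,7,8,9,10,11,12,13,14,15}
step 4: z <- element                 {0,1,2,3,4}
step 5: z <- ((-2 * 0) - z)          {5,6,7,8,9,10,11,12,13,14,15}
step 6: z <- -5                      {5,6,7,8,9,10,11,12,13,14,15}
step 7: z <- z                       {5,6,7,8,9,10,11,12,13,14,15}

Answer: 8 steps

w: 3,4,5,6,7,8,9,10,11,12,13,14,15,16,17,18
z: 0,1,2,3,4,-5,-5,-5,-5,-5,-5,-5,-5,-5,-5,-5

steps = 8; useful = 102; efficiency = 102/128 = 51/64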